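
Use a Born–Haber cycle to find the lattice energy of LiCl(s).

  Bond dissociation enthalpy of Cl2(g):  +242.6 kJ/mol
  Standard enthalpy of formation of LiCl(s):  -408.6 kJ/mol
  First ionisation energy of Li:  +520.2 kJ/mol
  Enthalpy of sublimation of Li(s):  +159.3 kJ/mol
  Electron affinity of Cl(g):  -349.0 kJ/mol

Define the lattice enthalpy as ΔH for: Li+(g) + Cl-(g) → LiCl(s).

U = -860.4 kJ/mol

ΔHf° = 1·ΔHsub + 1·(ΣIE) + 1/2·D(Cl2) + 1·EA + U
-408.6 = 1·(+159.3) + 1·(+520.2) + 1/2·(+242.6) + 1·(-349.0) + U
U = -408.6 − (+451.8) = -860.4 kJ/mol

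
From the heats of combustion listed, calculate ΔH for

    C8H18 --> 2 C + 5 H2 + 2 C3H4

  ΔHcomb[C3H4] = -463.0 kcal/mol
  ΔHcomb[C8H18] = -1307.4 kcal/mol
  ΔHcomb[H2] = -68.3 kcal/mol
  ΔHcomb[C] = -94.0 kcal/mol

With combustion enthalpies, reactants minus products:
= [1·(-1307.4)] − [2·(-94.0) + 5·(-68.3) + 2·(-463.0)]
= 148.1 kcal/mol

ΔH = 148.1 kcal/mol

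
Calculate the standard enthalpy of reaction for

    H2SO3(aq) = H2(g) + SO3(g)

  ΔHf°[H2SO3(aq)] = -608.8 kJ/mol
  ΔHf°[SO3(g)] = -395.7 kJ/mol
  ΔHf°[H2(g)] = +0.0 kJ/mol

ΔH°rxn = Σ nΔHf°(products) − Σ nΔHf°(reactants).
Products: 1·(+0.0) + 1·(-395.7) = -395.7
Reactants: 1·(-608.8) = -608.8
ΔHrxn = (-395.7) − (-608.8) = 213.1 kJ/mol

ΔHrxn = 213.1 kJ/mol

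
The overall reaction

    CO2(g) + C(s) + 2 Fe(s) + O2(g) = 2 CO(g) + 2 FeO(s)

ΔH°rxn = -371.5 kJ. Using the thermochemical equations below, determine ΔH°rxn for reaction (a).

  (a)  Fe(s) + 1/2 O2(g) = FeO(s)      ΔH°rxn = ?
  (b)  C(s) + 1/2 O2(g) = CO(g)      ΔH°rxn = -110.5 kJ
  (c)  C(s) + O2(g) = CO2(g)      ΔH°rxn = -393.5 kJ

(a) × 2: contributes 2·x
(b) × 2: (2)·(-110.5) = -221.0 kJ
(c) reversed: +393.5 kJ
-371.5 = (-221.0) + (+393.5) + 2·x
x = (-371.5 − (+172.5)) / (2) = -272.0 kJ

ΔH°rxn = -272.0 kJ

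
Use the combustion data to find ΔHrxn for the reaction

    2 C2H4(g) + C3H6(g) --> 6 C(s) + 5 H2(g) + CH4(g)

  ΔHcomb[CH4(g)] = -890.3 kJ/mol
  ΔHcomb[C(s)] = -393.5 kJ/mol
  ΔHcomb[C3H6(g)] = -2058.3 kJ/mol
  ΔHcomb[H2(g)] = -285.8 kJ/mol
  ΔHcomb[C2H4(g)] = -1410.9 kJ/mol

Using ΔH = Σ nΔHc°(reactants) − Σ nΔHc°(products):
= [2·(-1410.9) + 1·(-2058.3)] − [6·(-393.5) + 5·(-285.8) + 1·(-890.3)]
= -199.8 kJ/mol

ΔHrxn = -199.8 kJ/mol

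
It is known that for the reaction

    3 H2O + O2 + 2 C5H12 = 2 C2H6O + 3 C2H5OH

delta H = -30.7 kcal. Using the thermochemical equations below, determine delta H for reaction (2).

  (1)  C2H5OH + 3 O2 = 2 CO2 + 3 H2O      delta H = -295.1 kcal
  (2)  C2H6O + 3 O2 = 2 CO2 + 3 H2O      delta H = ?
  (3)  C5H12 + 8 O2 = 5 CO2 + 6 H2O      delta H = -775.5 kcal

delta H = -317.5 kcal

(1) reversed and × 3: (-3)·(-295.1) = +885.3 kcal
(2) reversed and × 2: contributes −2·x
(3) × 2: (2)·(-775.5) = -1551.0 kcal
-30.7 = (+885.3) + (-1551.0) − 2·x
x = (-30.7 − (-665.7)) / (-2) = -317.5 kcal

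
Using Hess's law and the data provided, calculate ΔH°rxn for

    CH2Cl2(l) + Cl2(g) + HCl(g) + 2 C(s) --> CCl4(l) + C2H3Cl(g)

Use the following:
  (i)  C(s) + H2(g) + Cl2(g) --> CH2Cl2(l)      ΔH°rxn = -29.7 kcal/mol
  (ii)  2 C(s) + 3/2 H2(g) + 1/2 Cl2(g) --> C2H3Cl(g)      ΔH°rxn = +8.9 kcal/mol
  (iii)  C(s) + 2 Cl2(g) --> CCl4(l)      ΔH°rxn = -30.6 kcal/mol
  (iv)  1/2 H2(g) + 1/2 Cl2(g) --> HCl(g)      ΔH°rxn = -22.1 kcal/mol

(i) reversed: +29.7 kcal/mol
(ii) as written: +8.9 kcal/mol
(iii) as written: -30.6 kcal/mol
(iv) reversed: +22.1 kcal/mol
Summing the manipulated equations, ΔH°rxn = (+29.7) + (+8.9) + (-30.6) + (+22.1) = 30.1 kcal/mol

ΔH°rxn = 30.1 kcal/mol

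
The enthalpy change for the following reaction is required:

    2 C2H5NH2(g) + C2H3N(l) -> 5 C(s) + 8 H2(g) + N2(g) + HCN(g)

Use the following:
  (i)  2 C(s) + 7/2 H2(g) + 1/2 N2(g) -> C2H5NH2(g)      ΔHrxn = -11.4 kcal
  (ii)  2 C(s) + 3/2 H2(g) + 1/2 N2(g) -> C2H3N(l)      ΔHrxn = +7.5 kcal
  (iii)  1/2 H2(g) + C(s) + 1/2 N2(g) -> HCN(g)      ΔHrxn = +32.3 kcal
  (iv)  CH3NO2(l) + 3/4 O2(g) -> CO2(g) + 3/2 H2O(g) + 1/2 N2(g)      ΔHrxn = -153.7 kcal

(i) reversed and × 2 (reverse to put C2H5NH2(g) on the reactant side; ×2 to match 2 C2H5NH2(g) in the target): (-2)·(-11.4) = +22.8 kcal
(ii) reversed (C2H3N(l) must end up as a reactant): -7.5 kcal
(iii) as written (HCN(g) already on the product side): +32.3 kcal
(iv): not needed (O2(g) appears nowhere else).
By Hess's law, ΔHrxn = (-2)·(-11.4) + (-1)·(+7.5) + (1)·(+32.3) = 47.6 kcal

ΔHrxn = 47.6 kcal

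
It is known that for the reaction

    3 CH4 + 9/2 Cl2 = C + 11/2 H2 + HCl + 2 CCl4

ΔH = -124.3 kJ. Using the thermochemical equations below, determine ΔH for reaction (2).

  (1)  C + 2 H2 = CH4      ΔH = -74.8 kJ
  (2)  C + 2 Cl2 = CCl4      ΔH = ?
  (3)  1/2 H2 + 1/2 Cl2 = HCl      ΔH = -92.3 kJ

ΔH = -128.2 kJ

(1) reversed and × 3: (-3)·(-74.8) = +224.4 kJ
(2) × 2: contributes 2·x
(3) as written: -92.3 kJ
-124.3 = (+224.4) + (-92.3) + 2·x
x = (-124.3 − (+132.1)) / (2) = -128.2 kJ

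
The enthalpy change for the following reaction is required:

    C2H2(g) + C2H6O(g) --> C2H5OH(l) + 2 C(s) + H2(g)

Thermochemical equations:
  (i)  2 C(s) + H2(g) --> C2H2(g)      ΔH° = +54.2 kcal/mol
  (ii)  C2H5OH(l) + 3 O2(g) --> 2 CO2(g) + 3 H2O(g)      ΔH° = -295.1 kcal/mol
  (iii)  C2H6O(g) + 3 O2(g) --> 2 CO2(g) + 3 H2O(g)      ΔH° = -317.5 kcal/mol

(i) reversed (C2H2(g) must end up as a reactant): -54.2 kcal/mol
(ii) reversed (reverse to put C2H5OH(l) on the product side): +295.1 kcal/mol
(iii) as written (C2H6O(g) already on the reactant side): -317.5 kcal/mol
ΔH° = (-1)·(+54.2) + (-1)·(-295.1) + (1)·(-317.5) = -76.6 kcal/mol

ΔH° = -76.6 kcal/mol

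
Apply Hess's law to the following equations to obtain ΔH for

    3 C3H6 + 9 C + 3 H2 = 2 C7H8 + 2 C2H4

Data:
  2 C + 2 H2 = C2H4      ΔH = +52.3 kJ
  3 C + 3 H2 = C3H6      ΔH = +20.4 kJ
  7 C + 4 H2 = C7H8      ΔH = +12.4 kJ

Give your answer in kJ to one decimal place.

ΔH = 68.2 kJ

equation 1 × 2: (2)·(+52.3) = +104.6 kJ
equation 2 reversed and × 3: (-3)·(+20.4) = -61.2 kJ
equation 3 × 2: (2)·(+12.4) = +24.8 kJ
ΔH = (+104.6) + (-61.2) + (+24.8) = 68.2 kJ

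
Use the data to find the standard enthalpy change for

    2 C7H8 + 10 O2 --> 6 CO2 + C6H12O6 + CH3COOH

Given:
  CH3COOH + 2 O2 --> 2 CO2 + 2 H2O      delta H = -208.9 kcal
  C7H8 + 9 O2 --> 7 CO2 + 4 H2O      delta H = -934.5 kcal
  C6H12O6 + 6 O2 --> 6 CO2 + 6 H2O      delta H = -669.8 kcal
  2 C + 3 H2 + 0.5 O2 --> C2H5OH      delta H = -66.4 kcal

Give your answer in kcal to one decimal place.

delta H = -990.3 kcal

equation 1 reversed (CH3COOH must end up as a product): +208.9 kcal
equation 2 × 2 (×2 to match 2 C7H8 in the target): (2)·(-934.5) = -1869.0 kcal
equation 3 reversed (C6H12O6 must end up as a product): +669.8 kcal
equation 4: not needed (H2 appears nowhere else).
delta H = (-1)·(-208.9) + (2)·(-934.5) + (-1)·(-669.8) = -990.3 kcal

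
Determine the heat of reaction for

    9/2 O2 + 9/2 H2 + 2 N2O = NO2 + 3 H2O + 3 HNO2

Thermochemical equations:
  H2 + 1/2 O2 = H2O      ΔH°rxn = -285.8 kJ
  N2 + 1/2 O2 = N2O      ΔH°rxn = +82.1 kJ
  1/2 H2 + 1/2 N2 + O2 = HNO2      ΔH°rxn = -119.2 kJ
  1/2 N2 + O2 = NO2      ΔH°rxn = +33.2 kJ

ΔH°rxn = -1346.0 kJ

equation 1 × 3 (×3 to match 3 H2O in the target): (3)·(-285.8) = -857.4 kJ
equation 2 reversed and × 2 (N2O must end up as a reactant; scale by 2 for the 2 N2O): (-2)·(+82.1) = -164.2 kJ
equation 3 × 3 (×3 to match 3 HNO2 in the target): (3)·(-119.2) = -357.6 kJ
equation 4 as written (NO2 already on the product side): +33.2 kJ
ΔH°rxn = (-857.4) + (-164.2) + (-357.6) + (+33.2) = -1346.0 kJ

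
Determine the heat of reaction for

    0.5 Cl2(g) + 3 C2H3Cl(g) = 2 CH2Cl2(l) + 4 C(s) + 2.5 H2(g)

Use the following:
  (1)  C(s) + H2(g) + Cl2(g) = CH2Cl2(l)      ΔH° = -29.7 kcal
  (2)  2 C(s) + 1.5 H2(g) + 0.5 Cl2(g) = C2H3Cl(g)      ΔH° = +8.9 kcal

ΔH° = -86.1 kcal

(1) × 2: (2)·(-29.7) = -59.4 kcal
(2) reversed and × 3: (-3)·(+8.9) = -26.7 kcal
By Hess's law, ΔH° = (-59.4) + (-26.7) = -86.1 kcal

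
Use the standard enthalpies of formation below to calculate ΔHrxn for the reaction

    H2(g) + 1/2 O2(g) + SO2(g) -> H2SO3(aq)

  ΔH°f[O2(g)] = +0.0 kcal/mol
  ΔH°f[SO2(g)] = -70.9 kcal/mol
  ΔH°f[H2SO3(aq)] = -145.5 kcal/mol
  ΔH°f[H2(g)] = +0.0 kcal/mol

ΔHrxn = -74.6 kcal/mol

Products: 1·(-145.5) = -145.5
Reactants: 1·(+0.0) + 1/2·(+0.0) + 1·(-70.9) = -70.9
ΔHrxn = (-145.5) − (-70.9) = -74.6 kcal/mol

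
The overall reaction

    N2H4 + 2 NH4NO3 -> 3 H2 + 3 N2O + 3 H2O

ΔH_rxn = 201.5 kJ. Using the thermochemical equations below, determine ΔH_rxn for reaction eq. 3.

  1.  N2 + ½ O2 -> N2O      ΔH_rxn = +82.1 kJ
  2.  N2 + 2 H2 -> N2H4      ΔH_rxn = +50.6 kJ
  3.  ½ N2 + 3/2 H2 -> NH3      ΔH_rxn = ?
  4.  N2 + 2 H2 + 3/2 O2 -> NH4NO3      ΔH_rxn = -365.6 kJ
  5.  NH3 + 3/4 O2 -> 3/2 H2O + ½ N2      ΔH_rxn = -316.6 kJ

ΔH_rxn = -46.1 kJ

eq. 1 × 3: (3)·(+82.1) = +246.3 kJ
eq. 2 reversed: -50.6 kJ
eq. 3 × 2: contributes 2·x
eq. 4 reversed and × 2: (-2)·(-365.6) = +731.2 kJ
eq. 5 × 2: (2)·(-316.6) = -633.2 kJ
+201.5 = (+246.3) + (-50.6) + (+731.2) + (-633.2) + 2·x
x = (+201.5 − (+293.7)) / (2) = -46.1 kJ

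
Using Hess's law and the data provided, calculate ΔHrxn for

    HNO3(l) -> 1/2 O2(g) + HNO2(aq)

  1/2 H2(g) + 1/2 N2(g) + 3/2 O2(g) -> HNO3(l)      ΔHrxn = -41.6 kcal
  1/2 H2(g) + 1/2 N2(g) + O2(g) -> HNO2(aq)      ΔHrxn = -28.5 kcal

equation 1 reversed (HNO3(l) must end up as a reactant): +41.6 kcal
equation 2 as written (HNO2(aq) already on the product side): -28.5 kcal
By Hess's law, ΔHrxn = (+41.6) + (-28.5) = 13.1 kcal

ΔHrxn = 13.1 kcal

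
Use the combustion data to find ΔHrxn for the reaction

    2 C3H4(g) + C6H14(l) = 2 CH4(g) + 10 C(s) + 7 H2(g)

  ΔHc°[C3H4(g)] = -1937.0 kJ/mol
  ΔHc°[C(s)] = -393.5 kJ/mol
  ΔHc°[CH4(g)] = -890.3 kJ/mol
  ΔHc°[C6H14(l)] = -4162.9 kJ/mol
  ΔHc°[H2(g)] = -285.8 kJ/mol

ΔHrxn = -320.7 kJ/mol

Using ΔH = Σ nΔHc°(reactants) − Σ nΔHc°(products):
= [2·(-1937.0) + 1·(-4162.9)] − [2·(-890.3) + 10·(-393.5) + 7·(-285.8)]
= -320.7 kJ/mol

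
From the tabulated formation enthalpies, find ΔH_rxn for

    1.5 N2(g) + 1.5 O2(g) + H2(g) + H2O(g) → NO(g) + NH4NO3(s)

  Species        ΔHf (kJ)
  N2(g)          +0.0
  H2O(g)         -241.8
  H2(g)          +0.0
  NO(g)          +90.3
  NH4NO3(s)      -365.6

ΔH_rxn = -33.5 kJ

Products: 1·(+90.3) + 1·(-365.6) = -275.3
Reactants: 3/2·(+0.0) + 3/2·(+0.0) + 1·(+0.0) + 1·(-241.8) = -241.8
ΔH_rxn = (-275.3) − (-241.8) = -33.5 kJ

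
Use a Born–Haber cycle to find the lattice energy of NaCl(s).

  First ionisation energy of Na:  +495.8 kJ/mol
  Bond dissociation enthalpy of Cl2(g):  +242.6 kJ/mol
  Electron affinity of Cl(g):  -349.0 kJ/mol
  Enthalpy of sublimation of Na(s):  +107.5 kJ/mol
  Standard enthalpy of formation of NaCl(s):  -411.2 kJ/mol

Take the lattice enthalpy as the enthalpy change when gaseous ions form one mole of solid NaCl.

ΔHf° = 1·ΔHsub + 1·(ΣIE) + 1/2·D(Cl2) + 1·EA + U
-411.2 = 1·(+107.5) + 1·(+495.8) + 1/2·(+242.6) + 1·(-349.0) + U
U = -411.2 − (+375.6) = -786.8 kJ/mol

U = -786.8 kJ/mol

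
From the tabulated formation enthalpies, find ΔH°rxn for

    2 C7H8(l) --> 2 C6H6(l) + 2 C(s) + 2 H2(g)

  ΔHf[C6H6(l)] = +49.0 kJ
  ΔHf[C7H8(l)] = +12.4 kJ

ΔH°rxn = 73.2 kJ

Products: 2·(+49.0) + 2·(+0.0) + 2·(+0.0) = +98.0
Reactants: 2·(+12.4) = +24.8
ΔH°rxn = (+98.0) − (+24.8) = 73.2 kJ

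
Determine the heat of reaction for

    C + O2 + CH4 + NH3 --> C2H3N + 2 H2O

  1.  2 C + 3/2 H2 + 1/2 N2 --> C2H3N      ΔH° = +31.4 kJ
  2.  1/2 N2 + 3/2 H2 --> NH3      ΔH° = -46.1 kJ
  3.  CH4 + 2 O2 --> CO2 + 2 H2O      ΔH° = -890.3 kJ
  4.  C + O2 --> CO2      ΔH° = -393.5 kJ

ΔH° = -419.3 kJ

eq. 1 as written: +31.4 kJ
eq. 2 reversed: +46.1 kJ
eq. 3 as written: -890.3 kJ
eq. 4 reversed: +393.5 kJ
Since enthalpy is a state function, ΔH° = (1)·(+31.4) + (-1)·(-46.1) + (1)·(-890.3) + (-1)·(-393.5) = -419.3 kJ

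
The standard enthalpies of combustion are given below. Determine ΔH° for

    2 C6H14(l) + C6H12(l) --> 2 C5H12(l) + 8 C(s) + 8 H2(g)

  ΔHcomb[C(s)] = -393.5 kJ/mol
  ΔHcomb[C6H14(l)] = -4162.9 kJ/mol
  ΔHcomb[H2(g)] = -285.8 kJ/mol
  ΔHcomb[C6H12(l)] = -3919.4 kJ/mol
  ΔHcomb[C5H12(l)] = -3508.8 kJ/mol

With combustion enthalpies, reactants minus products:
= [2·(-4162.9) + 1·(-3919.4)] − [2·(-3508.8) + 8·(-393.5) + 8·(-285.8)]
= 206.8 kJ/mol

ΔH° = 206.8 kJ/mol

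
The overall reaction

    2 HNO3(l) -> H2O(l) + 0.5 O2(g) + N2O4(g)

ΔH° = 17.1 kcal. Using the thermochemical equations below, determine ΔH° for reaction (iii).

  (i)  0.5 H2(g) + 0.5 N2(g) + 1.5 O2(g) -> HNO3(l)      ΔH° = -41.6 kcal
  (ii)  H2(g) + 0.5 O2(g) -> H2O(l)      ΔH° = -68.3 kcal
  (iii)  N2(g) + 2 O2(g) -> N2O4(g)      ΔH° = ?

(i) reversed and × 2 (reverse to put HNO3(l) on the reactant side; scale by 2 for the 2 HNO3(l)): (-2)·(-41.6) = +83.2 kcal
(ii) as written (H2O(l) already on the product side): -68.3 kcal
(iii) as written (N2O4(g) already on the product side): contributes x
+17.1 = (+83.2) + (-68.3) + x
x = (+17.1 − (+14.9)) / (1) = 2.2 kcal

ΔH° = 2.2 kcal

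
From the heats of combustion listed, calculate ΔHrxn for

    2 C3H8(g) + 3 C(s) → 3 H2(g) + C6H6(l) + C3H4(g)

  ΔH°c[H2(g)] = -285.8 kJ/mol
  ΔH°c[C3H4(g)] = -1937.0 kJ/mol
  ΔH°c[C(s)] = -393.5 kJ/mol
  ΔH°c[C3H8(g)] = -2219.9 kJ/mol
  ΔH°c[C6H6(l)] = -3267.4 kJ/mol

With combustion enthalpies, reactants minus products:
= [2·(-2219.9) + 3·(-393.5)] − [3·(-285.8) + 1·(-3267.4) + 1·(-1937.0)]
= 441.5 kJ/mol

ΔHrxn = 441.5 kJ/mol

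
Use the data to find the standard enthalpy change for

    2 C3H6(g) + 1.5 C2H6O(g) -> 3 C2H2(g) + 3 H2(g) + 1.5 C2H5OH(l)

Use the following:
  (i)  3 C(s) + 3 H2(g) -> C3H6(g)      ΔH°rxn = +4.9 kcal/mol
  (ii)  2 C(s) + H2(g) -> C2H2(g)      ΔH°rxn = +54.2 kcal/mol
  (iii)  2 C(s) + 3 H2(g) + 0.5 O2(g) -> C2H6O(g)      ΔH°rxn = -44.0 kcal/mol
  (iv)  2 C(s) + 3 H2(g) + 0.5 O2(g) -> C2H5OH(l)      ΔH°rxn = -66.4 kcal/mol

ΔH°rxn = 119.2 kcal/mol

(i) reversed and × 2: (-2)·(+4.9) = -9.8 kcal/mol
(ii) × 3: (3)·(+54.2) = +162.6 kcal/mol
(iii) reversed and × 3/2: (-3/2)·(-44.0) = +66.0 kcal/mol
(iv) × 3/2: (3/2)·(-66.4) = -99.6 kcal/mol
Since enthalpy is a state function, ΔH°rxn = (-9.8) + (+162.6) + (+66.0) + (-99.6) = 119.2 kcal/mol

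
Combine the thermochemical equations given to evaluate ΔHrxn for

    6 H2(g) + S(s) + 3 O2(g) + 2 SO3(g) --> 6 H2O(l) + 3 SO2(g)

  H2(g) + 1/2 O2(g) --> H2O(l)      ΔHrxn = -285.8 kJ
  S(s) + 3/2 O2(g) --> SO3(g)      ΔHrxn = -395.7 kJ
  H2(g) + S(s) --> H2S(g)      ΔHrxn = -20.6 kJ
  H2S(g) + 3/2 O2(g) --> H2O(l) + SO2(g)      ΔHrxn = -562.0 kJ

equation 1 × 3: (3)·(-285.8) = -857.4 kJ
equation 2 reversed and × 2: (-2)·(-395.7) = +791.4 kJ
equation 3 × 3: (3)·(-20.6) = -61.8 kJ
equation 4 × 3: (3)·(-562.0) = -1686.0 kJ
ΔHrxn = (-857.4) + (+791.4) + (-61.8) + (-1686.0) = -1813.8 kJ

ΔHrxn = -1813.8 kJ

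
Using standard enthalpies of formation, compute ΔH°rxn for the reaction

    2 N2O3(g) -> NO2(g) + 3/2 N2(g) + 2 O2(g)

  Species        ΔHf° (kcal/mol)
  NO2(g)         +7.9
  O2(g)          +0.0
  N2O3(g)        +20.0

ΔH°rxn = Σ nΔHf°(products) − Σ nΔHf°(reactants).
Products: 1·(+7.9) + 3/2·(+0.0) + 2·(+0.0) = +7.9
Reactants: 2·(+20.0) = +40.0
ΔH°rxn = (+7.9) − (+40.0) = -32.1 kcal/mol

ΔH°rxn = -32.1 kcal/mol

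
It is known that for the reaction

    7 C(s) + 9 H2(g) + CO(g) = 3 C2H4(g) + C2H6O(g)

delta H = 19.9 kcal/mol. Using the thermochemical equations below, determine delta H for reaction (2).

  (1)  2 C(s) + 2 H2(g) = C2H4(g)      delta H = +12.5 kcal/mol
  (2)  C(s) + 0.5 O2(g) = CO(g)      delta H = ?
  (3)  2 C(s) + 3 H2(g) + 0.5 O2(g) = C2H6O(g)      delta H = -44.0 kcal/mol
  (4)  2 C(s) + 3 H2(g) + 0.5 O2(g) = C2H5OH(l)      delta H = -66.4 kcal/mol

(1) × 3 (scale by 3 for the 3 C2H4(g)): (3)·(+12.5) = +37.5 kcal/mol
(2) reversed (reverse to put CO(g) on the reactant side): contributes −x
(3) as written (C2H6O(g) already on the product side): -44.0 kcal/mol
(4): not needed (C2H5OH(l) appears nowhere else).
+19.9 = (+37.5) + (-44.0) − x
x = (+19.9 − (-6.5)) / (-1) = -26.4 kcal/mol

delta H = -26.4 kcal/mol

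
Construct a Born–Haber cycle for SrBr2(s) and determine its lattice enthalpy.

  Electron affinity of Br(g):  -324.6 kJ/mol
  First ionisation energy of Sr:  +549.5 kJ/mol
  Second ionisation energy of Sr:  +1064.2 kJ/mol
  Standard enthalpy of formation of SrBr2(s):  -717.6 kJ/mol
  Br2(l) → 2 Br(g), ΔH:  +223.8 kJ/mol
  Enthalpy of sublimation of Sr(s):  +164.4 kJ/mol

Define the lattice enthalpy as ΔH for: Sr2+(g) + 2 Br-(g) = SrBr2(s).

ΔHf° = 1·ΔHsub + 1·(ΣIE) + 1·D(Br2) + 2·EA + U
-717.6 = 1·(+164.4) + 1·(+1613.7) + 1·(+223.8) + 2·(-324.6) + U
U = -717.6 − (+1352.7) = -2070.3 kJ/mol

U = -2070.3 kJ/mol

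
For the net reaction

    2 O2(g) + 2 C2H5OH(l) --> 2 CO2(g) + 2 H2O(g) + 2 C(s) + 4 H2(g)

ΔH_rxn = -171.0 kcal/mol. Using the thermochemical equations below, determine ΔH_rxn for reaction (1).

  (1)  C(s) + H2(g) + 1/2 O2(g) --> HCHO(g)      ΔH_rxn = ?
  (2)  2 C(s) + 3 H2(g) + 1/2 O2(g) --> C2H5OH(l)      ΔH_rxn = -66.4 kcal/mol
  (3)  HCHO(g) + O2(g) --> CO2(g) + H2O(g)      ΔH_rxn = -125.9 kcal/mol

ΔH_rxn = -26.0 kcal/mol

(1) × 2: contributes 2·x
(2) reversed and × 2: (-2)·(-66.4) = +132.8 kcal/mol
(3) × 2: (2)·(-125.9) = -251.8 kcal/mol
-171.0 = (+132.8) + (-251.8) + 2·x
x = (-171.0 − (-119.0)) / (2) = -26.0 kcal/mol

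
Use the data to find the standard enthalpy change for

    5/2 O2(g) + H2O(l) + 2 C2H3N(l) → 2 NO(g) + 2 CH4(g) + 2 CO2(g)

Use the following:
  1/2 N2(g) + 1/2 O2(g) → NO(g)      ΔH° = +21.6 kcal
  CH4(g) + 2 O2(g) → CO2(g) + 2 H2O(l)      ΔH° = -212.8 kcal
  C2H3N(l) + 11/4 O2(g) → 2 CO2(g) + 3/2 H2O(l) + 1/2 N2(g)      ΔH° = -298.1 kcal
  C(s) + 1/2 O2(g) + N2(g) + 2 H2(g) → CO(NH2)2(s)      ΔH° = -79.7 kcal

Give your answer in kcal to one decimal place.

equation 1 × 2: (2)·(+21.6) = +43.2 kcal
equation 2 reversed and × 2: (-2)·(-212.8) = +425.6 kcal
equation 3 × 2: (2)·(-298.1) = -596.2 kcal
equation 4: not needed.
Combining the equations, ΔH° = (2)·(+21.6) + (-2)·(-212.8) + (2)·(-298.1) = -127.4 kcal

ΔH° = -127.4 kcal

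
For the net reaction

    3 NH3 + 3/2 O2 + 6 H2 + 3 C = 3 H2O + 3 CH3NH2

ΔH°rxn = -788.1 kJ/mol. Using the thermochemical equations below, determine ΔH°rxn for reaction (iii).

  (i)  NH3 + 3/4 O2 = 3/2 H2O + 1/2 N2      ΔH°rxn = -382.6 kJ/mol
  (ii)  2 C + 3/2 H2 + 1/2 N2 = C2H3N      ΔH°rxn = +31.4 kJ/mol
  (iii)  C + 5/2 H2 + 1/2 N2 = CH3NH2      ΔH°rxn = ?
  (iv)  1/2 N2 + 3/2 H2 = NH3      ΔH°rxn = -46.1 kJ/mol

(i) × 2: (2)·(-382.6) = -765.2 kJ/mol
(ii): not needed.
(iii) × 3: contributes 3·x
(iv) reversed: +46.1 kJ/mol
-788.1 = (-765.2) + (+46.1) + 3·x
x = (-788.1 − (-719.1)) / (3) = -23.0 kJ/mol

ΔH°rxn = -23.0 kJ/mol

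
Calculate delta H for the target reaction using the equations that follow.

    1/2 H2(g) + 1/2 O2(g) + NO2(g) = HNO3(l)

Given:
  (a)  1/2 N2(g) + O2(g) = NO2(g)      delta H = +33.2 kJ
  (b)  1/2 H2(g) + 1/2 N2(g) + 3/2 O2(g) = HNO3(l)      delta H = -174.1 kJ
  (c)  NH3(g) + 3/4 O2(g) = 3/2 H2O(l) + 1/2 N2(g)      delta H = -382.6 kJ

delta H = -207.3 kJ

(a) reversed (reverse to put NO2(g) on the reactant side): -33.2 kJ
(b) as written (HNO3(l) already on the product side): -174.1 kJ
(c): not needed (NH3(g) appears nowhere else).
delta H = (-1)·(+33.2) + (1)·(-174.1) = -207.3 kJ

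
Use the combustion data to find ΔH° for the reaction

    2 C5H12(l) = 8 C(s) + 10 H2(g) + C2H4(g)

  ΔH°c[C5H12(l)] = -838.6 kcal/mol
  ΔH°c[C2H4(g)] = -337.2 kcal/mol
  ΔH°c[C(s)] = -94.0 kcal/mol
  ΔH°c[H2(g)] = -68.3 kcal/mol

Using ΔH = Σ nΔHc°(reactants) − Σ nΔHc°(products):
= [2·(-838.6)] − [8·(-94.0) + 10·(-68.3) + 1·(-337.2)]
= 95.0 kcal/mol

ΔH° = 95.0 kcal/mol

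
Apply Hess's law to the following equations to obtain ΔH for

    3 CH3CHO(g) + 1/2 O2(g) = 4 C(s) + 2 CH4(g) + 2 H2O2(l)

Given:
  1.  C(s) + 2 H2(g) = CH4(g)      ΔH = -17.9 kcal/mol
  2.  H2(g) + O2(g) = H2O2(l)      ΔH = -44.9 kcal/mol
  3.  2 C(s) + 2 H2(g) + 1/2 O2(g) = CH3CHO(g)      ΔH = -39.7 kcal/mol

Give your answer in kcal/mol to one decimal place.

ΔH = -6.5 kcal/mol

eq. 1 × 2 (×2 to match 2 CH4(g) in the target): (2)·(-17.9) = -35.8 kcal/mol
eq. 2 × 2 (scale by 2 for the 2 H2O2(l)): (2)·(-44.9) = -89.8 kcal/mol
eq. 3 reversed and × 3 (CH3CHO(g) must end up as a reactant; ×3 to match 3 CH3CHO(g) in the target): (-3)·(-39.7) = +119.1 kcal/mol
ΔH = (2)·(-17.9) + (2)·(-44.9) + (-3)·(-39.7) = -6.5 kcal/mol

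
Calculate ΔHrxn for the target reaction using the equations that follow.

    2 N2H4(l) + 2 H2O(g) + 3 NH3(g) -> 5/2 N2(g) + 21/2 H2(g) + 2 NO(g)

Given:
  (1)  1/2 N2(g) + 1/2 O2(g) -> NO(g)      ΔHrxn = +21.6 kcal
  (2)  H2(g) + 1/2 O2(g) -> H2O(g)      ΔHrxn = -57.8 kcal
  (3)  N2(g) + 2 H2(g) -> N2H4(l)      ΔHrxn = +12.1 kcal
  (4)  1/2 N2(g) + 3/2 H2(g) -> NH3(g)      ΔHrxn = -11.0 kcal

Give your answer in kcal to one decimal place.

ΔHrxn = 167.6 kcal

(1) × 2 (scale by 2 for the 2 NO(g)): (2)·(+21.6) = +43.2 kcal
(2) reversed and × 2 (reverse to put H2O(g) on the reactant side; scale by 2 for the 2 H2O(g)): (-2)·(-57.8) = +115.6 kcal
(3) reversed and × 2 (reverse to put N2H4(l) on the reactant side; scale by 2 for the 2 N2H4(l)): (-2)·(+12.1) = -24.2 kcal
(4) reversed and × 3 (NH3(g) must end up as a reactant; ×3 to match 3 NH3(g) in the target): (-3)·(-11.0) = +33.0 kcal
Since enthalpy is a state function, ΔHrxn = (+43.2) + (+115.6) + (-24.2) + (+33.0) = 167.6 kcal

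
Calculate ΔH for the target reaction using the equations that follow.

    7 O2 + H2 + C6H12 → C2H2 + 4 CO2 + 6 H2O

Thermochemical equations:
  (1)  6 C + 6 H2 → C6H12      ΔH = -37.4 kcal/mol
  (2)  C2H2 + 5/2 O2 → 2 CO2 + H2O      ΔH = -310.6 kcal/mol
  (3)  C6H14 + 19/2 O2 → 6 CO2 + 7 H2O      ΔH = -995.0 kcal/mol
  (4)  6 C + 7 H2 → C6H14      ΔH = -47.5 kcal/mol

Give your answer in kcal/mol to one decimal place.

ΔH = -694.5 kcal/mol

(1) reversed: +37.4 kcal/mol
(2) reversed: +310.6 kcal/mol
(3) as written: -995.0 kcal/mol
(4) as written: -47.5 kcal/mol
Since enthalpy is a state function, ΔH = (+37.4) + (+310.6) + (-995.0) + (-47.5) = -694.5 kcal/mol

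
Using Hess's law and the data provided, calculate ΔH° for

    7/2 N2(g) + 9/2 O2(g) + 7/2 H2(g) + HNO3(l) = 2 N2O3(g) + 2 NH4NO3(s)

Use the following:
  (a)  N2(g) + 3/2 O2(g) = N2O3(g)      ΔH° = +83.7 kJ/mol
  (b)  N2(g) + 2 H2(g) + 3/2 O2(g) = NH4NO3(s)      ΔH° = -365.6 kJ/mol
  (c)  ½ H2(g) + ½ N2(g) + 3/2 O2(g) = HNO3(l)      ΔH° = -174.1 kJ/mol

(a) × 2 (×2 to match 2 N2O3(g) in the target): (2)·(+83.7) = +167.4 kJ/mol
(b) × 2 (scale by 2 for the 2 NH4NO3(s)): (2)·(-365.6) = -731.2 kJ/mol
(c) reversed (reverse to put HNO3(l) on the reactant side): +174.1 kJ/mol
ΔH° = (2)·(+83.7) + (2)·(-365.6) + (-1)·(-174.1) = -389.7 kJ/mol

ΔH° = -389.7 kJ/mol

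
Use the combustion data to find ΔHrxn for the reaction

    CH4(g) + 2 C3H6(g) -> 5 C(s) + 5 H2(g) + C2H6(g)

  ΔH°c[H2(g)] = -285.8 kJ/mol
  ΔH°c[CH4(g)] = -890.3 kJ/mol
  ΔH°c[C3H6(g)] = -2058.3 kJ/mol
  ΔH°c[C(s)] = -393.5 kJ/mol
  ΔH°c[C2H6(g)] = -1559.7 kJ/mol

Using ΔH = Σ nΔHc°(reactants) − Σ nΔHc°(products):
= [1·(-890.3) + 2·(-2058.3)] − [5·(-393.5) + 5·(-285.8) + 1·(-1559.7)]
= -50.7 kJ/mol

ΔHrxn = -50.7 kJ/mol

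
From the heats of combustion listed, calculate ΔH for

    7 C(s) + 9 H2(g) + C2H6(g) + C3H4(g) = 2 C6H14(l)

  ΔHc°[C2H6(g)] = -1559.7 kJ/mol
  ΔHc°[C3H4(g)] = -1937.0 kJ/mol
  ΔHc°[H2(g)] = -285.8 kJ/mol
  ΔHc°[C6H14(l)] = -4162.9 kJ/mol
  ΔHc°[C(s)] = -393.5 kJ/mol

ΔH = -497.6 kJ/mol

Using ΔH = Σ nΔHc°(reactants) − Σ nΔHc°(products):
= [7·(-393.5) + 9·(-285.8) + 1·(-1559.7) + 1·(-1937.0)] − [2·(-4162.9)]
= -497.6 kJ/mol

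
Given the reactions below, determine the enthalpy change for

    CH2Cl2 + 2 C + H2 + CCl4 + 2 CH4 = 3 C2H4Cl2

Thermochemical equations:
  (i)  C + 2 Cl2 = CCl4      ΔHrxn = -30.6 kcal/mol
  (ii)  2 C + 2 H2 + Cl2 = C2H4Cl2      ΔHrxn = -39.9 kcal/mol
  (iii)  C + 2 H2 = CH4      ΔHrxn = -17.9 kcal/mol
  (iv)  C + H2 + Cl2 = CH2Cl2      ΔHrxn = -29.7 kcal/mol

(i) reversed: +30.6 kcal/mol
(ii) × 3: (3)·(-39.9) = -119.7 kcal/mol
(iii) reversed and × 2: (-2)·(-17.9) = +35.8 kcal/mol
(iv) reversed: +29.7 kcal/mol
Summing the manipulated equations, ΔHrxn = (-1)·(-30.6) + (3)·(-39.9) + (-2)·(-17.9) + (-1)·(-29.7) = -23.6 kcal/mol

ΔHrxn = -23.6 kcal/mol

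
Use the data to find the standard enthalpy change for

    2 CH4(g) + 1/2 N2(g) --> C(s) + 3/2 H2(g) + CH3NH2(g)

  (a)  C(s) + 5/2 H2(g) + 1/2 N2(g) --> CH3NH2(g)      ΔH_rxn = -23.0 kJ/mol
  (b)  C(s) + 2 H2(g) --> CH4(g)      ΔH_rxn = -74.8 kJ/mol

ΔH_rxn = 126.6 kJ/mol

(a) as written: -23.0 kJ/mol
(b) reversed and × 2: (-2)·(-74.8) = +149.6 kJ/mol
ΔH_rxn = (1)·(-23.0) + (-2)·(-74.8) = 126.6 kJ/mol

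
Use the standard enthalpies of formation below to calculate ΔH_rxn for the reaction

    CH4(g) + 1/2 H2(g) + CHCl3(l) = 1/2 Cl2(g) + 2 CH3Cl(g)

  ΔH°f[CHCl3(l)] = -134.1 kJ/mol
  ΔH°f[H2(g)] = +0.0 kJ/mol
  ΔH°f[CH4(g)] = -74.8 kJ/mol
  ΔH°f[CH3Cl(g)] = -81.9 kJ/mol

Products: 1/2·(+0.0) + 2·(-81.9) = -163.8
Reactants: 1·(-74.8) + 1/2·(+0.0) + 1·(-134.1) = -208.9
ΔH_rxn = (-163.8) − (-208.9) = 45.1 kJ/mol

ΔH_rxn = 45.1 kJ/mol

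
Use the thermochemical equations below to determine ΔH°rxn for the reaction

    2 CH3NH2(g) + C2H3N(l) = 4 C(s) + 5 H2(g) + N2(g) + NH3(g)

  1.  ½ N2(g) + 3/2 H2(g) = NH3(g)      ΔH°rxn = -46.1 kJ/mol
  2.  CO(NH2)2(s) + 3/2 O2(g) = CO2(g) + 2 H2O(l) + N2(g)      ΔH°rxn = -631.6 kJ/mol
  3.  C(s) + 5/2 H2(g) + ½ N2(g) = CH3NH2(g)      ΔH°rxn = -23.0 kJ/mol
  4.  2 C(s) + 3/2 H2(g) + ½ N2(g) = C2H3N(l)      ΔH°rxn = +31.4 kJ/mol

ΔH°rxn = -31.5 kJ/mol

eq. 1 as written (NH3(g) already on the product side): -46.1 kJ/mol
eq. 2: not needed (O2(g) appears nowhere else).
eq. 3 reversed and × 2 (CH3NH2(g) must end up as a reactant; ×2 to match 2 CH3NH2(g) in the target): (-2)·(-23.0) = +46.0 kJ/mol
eq. 4 reversed (C2H3N(l) must end up as a reactant): -31.4 kJ/mol
ΔH°rxn = (-46.1) + (+46.0) + (-31.4) = -31.5 kJ/mol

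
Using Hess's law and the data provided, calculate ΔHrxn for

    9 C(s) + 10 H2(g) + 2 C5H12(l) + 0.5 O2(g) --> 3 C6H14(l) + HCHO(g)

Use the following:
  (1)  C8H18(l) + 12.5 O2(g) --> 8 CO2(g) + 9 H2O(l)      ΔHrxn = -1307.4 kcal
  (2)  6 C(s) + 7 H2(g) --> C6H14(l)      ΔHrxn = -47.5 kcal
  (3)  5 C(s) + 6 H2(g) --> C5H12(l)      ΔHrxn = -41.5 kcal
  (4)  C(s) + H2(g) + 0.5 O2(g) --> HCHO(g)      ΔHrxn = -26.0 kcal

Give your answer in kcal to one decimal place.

(1): not needed.
(2) × 3: (3)·(-47.5) = -142.5 kcal
(3) reversed and × 2: (-2)·(-41.5) = +83.0 kcal
(4) as written: -26.0 kcal
ΔHrxn = (-142.5) + (+83.0) + (-26.0) = -85.5 kcal

ΔHrxn = -85.5 kcal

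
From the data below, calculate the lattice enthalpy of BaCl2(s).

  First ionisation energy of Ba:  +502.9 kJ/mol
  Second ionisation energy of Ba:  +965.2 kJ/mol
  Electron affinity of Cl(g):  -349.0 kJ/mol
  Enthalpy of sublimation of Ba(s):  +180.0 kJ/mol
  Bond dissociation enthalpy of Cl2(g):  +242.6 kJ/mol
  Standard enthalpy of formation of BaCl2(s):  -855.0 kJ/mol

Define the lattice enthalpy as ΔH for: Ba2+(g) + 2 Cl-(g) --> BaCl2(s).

ΔHf° = 1·ΔHsub + 1·(ΣIE) + 1·D(Cl2) + 2·EA + U
-855.0 = 1·(+180.0) + 1·(+1468.1) + 1·(+242.6) + 2·(-349.0) + U
U = -855.0 − (+1192.7) = -2047.7 kJ/mol

U = -2047.7 kJ/mol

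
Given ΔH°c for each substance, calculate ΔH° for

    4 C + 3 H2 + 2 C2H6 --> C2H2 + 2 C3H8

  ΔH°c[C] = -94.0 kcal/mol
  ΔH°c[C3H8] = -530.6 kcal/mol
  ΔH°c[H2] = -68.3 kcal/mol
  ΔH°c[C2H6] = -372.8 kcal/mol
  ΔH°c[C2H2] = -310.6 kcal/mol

Using ΔH = Σ nΔHc°(reactants) − Σ nΔHc°(products):
= [4·(-94.0) + 3·(-68.3) + 2·(-372.8)] − [1·(-310.6) + 2·(-530.6)]
= 45.3 kcal/mol

ΔH° = 45.3 kcal/mol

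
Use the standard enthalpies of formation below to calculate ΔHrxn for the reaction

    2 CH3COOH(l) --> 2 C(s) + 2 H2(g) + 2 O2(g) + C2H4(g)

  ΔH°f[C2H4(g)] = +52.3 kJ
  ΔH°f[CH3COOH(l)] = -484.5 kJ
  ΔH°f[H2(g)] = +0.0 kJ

Products: 2·(+0.0) + 2·(+0.0) + 2·(+0.0) + 1·(+52.3) = +52.3
Reactants: 2·(-484.5) = -969.0
ΔHrxn = (+52.3) − (-969.0) = 1021.3 kJ

ΔHrxn = 1021.3 kJ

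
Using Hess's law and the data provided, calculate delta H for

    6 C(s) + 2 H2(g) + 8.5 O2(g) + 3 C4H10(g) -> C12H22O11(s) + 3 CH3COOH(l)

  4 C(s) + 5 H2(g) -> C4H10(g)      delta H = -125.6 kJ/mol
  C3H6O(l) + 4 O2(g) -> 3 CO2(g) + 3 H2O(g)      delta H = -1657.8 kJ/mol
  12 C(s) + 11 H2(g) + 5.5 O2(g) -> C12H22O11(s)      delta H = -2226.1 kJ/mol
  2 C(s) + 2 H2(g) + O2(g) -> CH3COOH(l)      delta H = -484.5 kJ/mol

equation 1 reversed and × 3: (-3)·(-125.6) = +376.8 kJ/mol
equation 2: not needed.
equation 3 as written: -2226.1 kJ/mol
equation 4 × 3: (3)·(-484.5) = -1453.5 kJ/mol
Since enthalpy is a state function, delta H = (-3)·(-125.6) + (1)·(-2226.1) + (3)·(-484.5) = -3302.8 kJ/mol

delta H = -3302.8 kJ/mol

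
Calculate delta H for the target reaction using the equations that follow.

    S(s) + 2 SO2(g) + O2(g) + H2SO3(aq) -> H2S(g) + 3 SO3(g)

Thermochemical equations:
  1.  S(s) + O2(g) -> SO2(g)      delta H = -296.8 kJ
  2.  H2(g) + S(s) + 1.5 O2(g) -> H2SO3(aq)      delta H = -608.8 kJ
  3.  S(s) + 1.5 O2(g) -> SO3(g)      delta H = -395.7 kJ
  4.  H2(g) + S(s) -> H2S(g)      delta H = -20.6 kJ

delta H = -5.3 kJ

eq. 1 reversed and × 2: (-2)·(-296.8) = +593.6 kJ
eq. 2 reversed: +608.8 kJ
eq. 3 × 3: (3)·(-395.7) = -1187.1 kJ
eq. 4 as written: -20.6 kJ
delta H = (+593.6) + (+608.8) + (-1187.1) + (-20.6) = -5.3 kJ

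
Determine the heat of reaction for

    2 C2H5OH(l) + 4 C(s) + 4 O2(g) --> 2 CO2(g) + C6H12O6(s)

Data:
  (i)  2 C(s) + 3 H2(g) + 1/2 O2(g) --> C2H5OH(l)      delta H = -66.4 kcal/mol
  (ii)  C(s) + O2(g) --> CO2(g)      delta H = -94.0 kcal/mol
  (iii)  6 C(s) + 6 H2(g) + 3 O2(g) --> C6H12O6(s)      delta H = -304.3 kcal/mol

(i) reversed and × 2: (-2)·(-66.4) = +132.8 kcal/mol
(ii) × 2: (2)·(-94.0) = -188.0 kcal/mol
(iii) as written: -304.3 kcal/mol
Combining the equations, delta H = (+132.8) + (-188.0) + (-304.3) = -359.5 kcal/mol

delta H = -359.5 kcal/mol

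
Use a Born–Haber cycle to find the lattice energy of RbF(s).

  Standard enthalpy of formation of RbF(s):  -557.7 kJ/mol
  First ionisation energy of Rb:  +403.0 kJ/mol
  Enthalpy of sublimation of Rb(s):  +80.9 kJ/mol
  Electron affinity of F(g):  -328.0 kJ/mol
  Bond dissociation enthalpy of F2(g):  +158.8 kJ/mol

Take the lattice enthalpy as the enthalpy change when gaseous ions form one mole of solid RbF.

U = -793.0 kJ/mol

ΔHf° = 1·ΔHsub + 1·(ΣIE) + 1/2·D(F2) + 1·EA + U
-557.7 = 1·(+80.9) + 1·(+403.0) + 1/2·(+158.8) + 1·(-328.0) + U
U = -557.7 − (+235.3) = -793.0 kJ/mol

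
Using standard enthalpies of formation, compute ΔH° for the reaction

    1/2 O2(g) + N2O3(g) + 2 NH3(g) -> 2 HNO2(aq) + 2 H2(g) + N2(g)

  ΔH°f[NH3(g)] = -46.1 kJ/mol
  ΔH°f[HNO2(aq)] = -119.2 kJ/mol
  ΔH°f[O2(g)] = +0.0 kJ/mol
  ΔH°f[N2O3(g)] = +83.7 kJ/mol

ΔH° = -229.9 kJ/mol

Products: 2·(-119.2) + 2·(+0.0) + 1·(+0.0) = -238.4
Reactants: 1/2·(+0.0) + 1·(+83.7) + 2·(-46.1) = -8.5
ΔH° = (-238.4) − (-8.5) = -229.9 kJ/mol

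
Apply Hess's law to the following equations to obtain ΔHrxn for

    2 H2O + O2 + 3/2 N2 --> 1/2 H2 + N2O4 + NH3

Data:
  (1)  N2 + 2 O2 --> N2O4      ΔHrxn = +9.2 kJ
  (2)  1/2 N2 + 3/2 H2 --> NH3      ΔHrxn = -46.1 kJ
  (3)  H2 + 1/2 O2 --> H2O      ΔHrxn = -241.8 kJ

ΔHrxn = 446.7 kJ

(1) as written (N2O4 already on the product side): +9.2 kJ
(2) as written (NH3 already on the product side): -46.1 kJ
(3) reversed and × 2 (H2O must end up as a reactant; scale by 2 for the 2 H2O): (-2)·(-241.8) = +483.6 kJ
ΔHrxn = (1)·(+9.2) + (1)·(-46.1) + (-2)·(-241.8) = 446.7 kJ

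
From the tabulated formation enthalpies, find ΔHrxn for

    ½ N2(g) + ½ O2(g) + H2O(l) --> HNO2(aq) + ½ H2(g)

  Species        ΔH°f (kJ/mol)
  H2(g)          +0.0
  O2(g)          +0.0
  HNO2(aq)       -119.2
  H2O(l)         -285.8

Products: 1·(-119.2) + 1/2·(+0.0) = -119.2
Reactants: 1/2·(+0.0) + 1/2·(+0.0) + 1·(-285.8) = -285.8
ΔHrxn = (-119.2) − (-285.8) = 166.6 kJ/mol

ΔHrxn = 166.6 kJ/mol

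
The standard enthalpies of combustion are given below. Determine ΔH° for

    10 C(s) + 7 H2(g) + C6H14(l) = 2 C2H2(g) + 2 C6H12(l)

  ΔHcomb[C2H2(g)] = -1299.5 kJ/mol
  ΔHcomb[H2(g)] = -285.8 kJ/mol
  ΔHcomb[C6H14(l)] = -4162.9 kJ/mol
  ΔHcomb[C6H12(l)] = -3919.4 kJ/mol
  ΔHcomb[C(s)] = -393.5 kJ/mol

ΔH° = 339.3 kJ/mol

Using ΔH = Σ nΔHc°(reactants) − Σ nΔHc°(products):
= [10·(-393.5) + 7·(-285.8) + 1·(-4162.9)] − [2·(-1299.5) + 2·(-3919.4)]
= 339.3 kJ/mol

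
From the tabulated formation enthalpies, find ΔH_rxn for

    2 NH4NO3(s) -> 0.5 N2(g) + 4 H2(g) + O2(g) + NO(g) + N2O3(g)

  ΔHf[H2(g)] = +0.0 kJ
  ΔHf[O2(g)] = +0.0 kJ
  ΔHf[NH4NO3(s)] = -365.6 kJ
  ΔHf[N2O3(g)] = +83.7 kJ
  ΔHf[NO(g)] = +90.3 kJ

ΔH_rxn = 905.2 kJ

Products: 1/2·(+0.0) + 4·(+0.0) + 1·(+0.0) + 1·(+90.3) + 1·(+83.7) = +174.0
Reactants: 2·(-365.6) = -731.2
ΔH_rxn = (+174.0) − (-731.2) = 905.2 kJ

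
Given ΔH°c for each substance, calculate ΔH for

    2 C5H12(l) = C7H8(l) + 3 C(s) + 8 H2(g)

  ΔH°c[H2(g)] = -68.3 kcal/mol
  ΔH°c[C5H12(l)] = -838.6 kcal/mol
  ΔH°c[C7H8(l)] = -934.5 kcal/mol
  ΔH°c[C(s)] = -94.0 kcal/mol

ΔH = 85.7 kcal/mol

With combustion enthalpies, reactants minus products:
= [2·(-838.6)] − [1·(-934.5) + 3·(-94.0) + 8·(-68.3)]
= 85.7 kcal/mol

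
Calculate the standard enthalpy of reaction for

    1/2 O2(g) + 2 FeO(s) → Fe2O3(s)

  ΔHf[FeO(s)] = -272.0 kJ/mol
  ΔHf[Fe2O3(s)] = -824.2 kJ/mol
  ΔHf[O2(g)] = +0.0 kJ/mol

ΔH°rxn = Σ nΔHf°(products) − Σ nΔHf°(reactants).
Products: 1·(-824.2) = -824.2
Reactants: 1/2·(+0.0) + 2·(-272.0) = -544.0
ΔH°rxn = (-824.2) − (-544.0) = -280.2 kJ/mol

ΔH°rxn = -280.2 kJ/mol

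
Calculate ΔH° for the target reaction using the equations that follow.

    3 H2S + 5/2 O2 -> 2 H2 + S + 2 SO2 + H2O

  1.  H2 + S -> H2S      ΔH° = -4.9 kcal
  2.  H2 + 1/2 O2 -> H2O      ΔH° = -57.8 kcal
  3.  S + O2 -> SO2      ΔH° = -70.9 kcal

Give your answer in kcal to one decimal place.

ΔH° = -184.9 kcal

eq. 1 reversed and × 3: (-3)·(-4.9) = +14.7 kcal
eq. 2 as written: -57.8 kcal
eq. 3 × 2: (2)·(-70.9) = -141.8 kcal
By Hess's law, ΔH° = (-3)·(-4.9) + (1)·(-57.8) + (2)·(-70.9) = -184.9 kcal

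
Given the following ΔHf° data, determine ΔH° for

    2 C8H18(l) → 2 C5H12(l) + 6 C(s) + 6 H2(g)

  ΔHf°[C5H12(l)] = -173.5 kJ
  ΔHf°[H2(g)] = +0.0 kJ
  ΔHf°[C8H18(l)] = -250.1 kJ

Products: 2·(-173.5) + 6·(+0.0) + 6·(+0.0) = -347.0
Reactants: 2·(-250.1) = -500.2
ΔH° = (-347.0) − (-500.2) = 153.2 kJ

ΔH° = 153.2 kJ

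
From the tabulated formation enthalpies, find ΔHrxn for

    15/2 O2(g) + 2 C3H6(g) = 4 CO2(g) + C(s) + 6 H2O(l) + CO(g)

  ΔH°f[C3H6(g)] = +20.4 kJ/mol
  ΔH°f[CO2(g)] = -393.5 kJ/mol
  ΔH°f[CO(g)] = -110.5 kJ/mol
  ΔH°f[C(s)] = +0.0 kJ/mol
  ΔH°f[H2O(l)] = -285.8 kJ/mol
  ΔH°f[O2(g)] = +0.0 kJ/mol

ΔH°rxn = Σ nΔHf°(products) − Σ nΔHf°(reactants).
Products: 4·(-393.5) + 1·(+0.0) + 6·(-285.8) + 1·(-110.5) = -3399.3
Reactants: 15/2·(+0.0) + 2·(+20.4) = +40.8
ΔHrxn = (-3399.3) − (+40.8) = -3440.1 kJ/mol

ΔHrxn = -3440.1 kJ/mol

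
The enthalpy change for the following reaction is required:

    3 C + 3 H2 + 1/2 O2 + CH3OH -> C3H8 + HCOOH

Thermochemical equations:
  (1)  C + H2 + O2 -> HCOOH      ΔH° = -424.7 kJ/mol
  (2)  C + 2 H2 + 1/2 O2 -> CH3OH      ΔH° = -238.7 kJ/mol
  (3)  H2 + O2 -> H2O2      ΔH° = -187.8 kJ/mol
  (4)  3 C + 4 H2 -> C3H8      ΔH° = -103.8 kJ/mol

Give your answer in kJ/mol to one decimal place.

ΔH° = -289.8 kJ/mol

(1) as written: -424.7 kJ/mol
(2) reversed: +238.7 kJ/mol
(3): not needed.
(4) as written: -103.8 kJ/mol
ΔH° = (1)·(-424.7) + (-1)·(-238.7) + (1)·(-103.8) = -289.8 kJ/mol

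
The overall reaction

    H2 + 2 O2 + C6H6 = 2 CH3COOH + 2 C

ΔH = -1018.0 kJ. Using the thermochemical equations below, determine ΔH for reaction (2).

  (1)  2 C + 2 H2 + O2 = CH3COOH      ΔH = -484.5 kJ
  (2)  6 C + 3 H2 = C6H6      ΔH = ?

(1) × 2 (×2 to match 2 CH3COOH in the target): (2)·(-484.5) = -969.0 kJ
(2) reversed (C6H6 must end up as a reactant): contributes −x
-1018.0 = (-969.0) − x
x = (-1018.0 − (-969.0)) / (-1) = 49.0 kJ

ΔH = 49.0 kJ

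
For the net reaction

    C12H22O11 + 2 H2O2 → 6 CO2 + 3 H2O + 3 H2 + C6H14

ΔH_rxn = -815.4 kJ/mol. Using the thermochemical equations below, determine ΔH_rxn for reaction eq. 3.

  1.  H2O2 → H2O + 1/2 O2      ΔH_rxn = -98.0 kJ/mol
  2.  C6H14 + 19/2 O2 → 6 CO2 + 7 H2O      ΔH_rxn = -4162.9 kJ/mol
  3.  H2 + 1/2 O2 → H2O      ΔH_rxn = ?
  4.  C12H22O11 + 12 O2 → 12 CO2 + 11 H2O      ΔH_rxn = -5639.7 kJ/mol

eq. 1 × 2: (2)·(-98.0) = -196.0 kJ/mol
eq. 2 reversed: +4162.9 kJ/mol
eq. 3 reversed and × 3: contributes −3·x
eq. 4 as written: -5639.7 kJ/mol
-815.4 = (-196.0) + (+4162.9) + (-5639.7) − 3·x
x = (-815.4 − (-1672.8)) / (-3) = -285.8 kJ/mol

ΔH_rxn = -285.8 kJ/mol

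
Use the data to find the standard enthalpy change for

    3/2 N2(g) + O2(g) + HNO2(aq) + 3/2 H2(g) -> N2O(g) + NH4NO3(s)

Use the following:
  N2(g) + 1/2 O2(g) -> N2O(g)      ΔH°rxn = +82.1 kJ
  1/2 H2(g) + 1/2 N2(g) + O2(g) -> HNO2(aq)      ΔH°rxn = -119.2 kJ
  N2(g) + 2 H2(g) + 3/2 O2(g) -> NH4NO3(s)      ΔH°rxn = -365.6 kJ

ΔH°rxn = -164.3 kJ

equation 1 as written (N2O(g) already on the product side): +82.1 kJ
equation 2 reversed (reverse to put HNO2(aq) on the reactant side): +119.2 kJ
equation 3 as written (NH4NO3(s) already on the product side): -365.6 kJ
ΔH°rxn = (+82.1) + (+119.2) + (-365.6) = -164.3 kJ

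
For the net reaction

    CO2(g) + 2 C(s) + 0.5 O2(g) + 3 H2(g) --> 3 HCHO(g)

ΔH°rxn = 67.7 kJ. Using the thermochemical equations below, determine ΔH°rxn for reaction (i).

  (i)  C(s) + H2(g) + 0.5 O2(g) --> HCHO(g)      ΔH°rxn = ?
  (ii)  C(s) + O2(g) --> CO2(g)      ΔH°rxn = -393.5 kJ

ΔH°rxn = -108.6 kJ

(i) × 3 (×3 to match 3 HCHO(g) in the target): contributes 3·x
(ii) reversed (reverse to put CO2(g) on the reactant side): +393.5 kJ
+67.7 = (+393.5) + 3·x
x = (+67.7 − (+393.5)) / (3) = -108.6 kJ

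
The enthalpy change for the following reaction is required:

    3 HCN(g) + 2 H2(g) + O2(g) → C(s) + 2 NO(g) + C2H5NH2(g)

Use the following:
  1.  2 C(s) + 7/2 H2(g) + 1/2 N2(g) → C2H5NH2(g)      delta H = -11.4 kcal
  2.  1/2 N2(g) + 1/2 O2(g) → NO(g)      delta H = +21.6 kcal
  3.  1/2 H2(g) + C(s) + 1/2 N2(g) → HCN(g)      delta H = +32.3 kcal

delta H = -65.1 kcal

eq. 1 as written: -11.4 kcal
eq. 2 × 2: (2)·(+21.6) = +43.2 kcal
eq. 3 reversed and × 3: (-3)·(+32.3) = -96.9 kcal
delta H = (1)·(-11.4) + (2)·(+21.6) + (-3)·(+32.3) = -65.1 kcal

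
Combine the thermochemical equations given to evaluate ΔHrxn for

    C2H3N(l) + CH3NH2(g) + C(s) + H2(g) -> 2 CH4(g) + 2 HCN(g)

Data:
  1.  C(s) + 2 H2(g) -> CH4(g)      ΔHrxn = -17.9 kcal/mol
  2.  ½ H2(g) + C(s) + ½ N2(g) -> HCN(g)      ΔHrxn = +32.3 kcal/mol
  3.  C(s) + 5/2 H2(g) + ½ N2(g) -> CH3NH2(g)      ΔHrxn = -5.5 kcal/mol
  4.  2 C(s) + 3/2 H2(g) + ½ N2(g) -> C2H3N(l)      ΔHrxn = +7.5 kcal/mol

eq. 1 × 2: (2)·(-17.9) = -35.8 kcal/mol
eq. 2 × 2: (2)·(+32.3) = +64.6 kcal/mol
eq. 3 reversed: +5.5 kcal/mol
eq. 4 reversed: -7.5 kcal/mol
ΔHrxn = (-35.8) + (+64.6) + (+5.5) + (-7.5) = 26.8 kcal/mol

ΔHrxn = 26.8 kcal/mol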